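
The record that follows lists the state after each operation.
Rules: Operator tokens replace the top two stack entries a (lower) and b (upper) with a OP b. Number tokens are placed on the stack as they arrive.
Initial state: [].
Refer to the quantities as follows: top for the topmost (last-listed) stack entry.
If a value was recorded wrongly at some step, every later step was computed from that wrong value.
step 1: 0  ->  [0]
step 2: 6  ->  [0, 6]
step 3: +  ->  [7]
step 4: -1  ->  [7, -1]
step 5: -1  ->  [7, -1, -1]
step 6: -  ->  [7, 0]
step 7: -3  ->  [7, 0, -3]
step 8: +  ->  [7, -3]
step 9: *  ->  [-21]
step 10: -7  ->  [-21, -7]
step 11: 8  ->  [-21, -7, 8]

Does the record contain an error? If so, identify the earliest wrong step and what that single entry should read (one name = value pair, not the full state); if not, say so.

Step 1: push 0: top = 0 — confirmed correct.
Step 2: push 6: top = 6 — consistent with the record.
Step 3: 0 + 6 = 6 — the record disagrees here.
Step 3 is the first one off; corrected, top = 6.

step 3, top = 6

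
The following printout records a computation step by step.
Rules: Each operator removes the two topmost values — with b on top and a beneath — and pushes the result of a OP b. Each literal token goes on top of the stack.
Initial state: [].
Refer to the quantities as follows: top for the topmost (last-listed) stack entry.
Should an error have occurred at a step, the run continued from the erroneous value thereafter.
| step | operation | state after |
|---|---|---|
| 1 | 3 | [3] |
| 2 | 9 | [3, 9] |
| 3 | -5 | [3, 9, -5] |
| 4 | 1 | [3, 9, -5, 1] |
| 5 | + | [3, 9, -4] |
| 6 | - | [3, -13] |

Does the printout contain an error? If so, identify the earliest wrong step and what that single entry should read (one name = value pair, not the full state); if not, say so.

step 6, top = 13

Step 1: push 3: top = 3 — exactly as logged.
Step 2: push 9: top = 9 — agrees with the printout.
Step 3: push -5: top = -5 — checks out.
Step 4: push 1: top = 1 — checks out.
Step 5: -5 + 1 = -4 — matches.
Step 6: 9 - -4 = 13 — this is not what the printout shows.
First deviation found at step 6; the corrected entry is top = 13.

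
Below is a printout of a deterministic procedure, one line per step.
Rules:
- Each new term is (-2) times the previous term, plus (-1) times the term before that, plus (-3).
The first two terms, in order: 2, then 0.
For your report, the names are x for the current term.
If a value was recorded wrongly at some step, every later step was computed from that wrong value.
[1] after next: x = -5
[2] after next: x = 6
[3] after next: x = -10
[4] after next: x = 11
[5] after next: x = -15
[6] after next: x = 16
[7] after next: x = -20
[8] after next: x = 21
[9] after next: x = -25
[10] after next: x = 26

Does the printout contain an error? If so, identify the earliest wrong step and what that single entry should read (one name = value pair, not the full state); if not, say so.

1. x = -2*(0) + (-1)*(2) + (-3) = -5 (matches)
2. x = -2*(-5) + (-1)*(0) + (-3) = 7 (this is not what the printout shows)
So the first discrepancy is step 2, where the right value is x = 7.

step 2, x = 7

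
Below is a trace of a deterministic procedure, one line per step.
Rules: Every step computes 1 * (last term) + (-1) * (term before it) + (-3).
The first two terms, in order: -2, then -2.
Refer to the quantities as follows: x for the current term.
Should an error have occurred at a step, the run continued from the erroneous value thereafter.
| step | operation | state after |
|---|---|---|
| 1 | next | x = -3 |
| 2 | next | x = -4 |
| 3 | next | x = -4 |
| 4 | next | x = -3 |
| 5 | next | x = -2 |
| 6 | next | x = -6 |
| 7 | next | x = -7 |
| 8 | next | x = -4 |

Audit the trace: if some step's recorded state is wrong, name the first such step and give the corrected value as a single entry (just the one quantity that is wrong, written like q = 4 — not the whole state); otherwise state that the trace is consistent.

step 6, x = -2

Step 1: x = 1*(-2) + (-1)*(-2) + (-3) = -3 — same as recorded.
Step 2: x = 1*(-3) + (-1)*(-2) + (-3) = -4 — agrees with the trace.
Step 3: x = 1*(-4) + (-1)*(-3) + (-3) = -4 — checks out.
Step 4: x = 1*(-4) + (-1)*(-4) + (-3) = -3 — confirmed correct.
Step 5: x = 1*(-3) + (-1)*(-4) + (-3) = -2 — verified.
Step 6: x = 1*(-2) + (-1)*(-3) + (-3) = -2 — not what was recorded.
That makes step 6 the first incorrect line — x = -2 is what it should show.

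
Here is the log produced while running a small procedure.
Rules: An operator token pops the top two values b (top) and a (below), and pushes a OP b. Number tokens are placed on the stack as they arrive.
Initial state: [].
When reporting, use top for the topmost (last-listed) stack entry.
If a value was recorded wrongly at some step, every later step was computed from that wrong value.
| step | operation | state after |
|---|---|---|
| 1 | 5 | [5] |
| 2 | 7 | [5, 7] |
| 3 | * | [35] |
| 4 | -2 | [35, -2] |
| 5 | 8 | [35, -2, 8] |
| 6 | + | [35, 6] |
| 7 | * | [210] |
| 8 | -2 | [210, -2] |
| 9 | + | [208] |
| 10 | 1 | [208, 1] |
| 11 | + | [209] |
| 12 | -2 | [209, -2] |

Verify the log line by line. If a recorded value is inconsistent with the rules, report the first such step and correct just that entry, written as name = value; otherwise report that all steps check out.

1. push 5: top = 5 (exactly as logged)
2. push 7: top = 7 (matches)
3. 5 * 7 = 35 (exactly as logged)
4. push -2: top = -2 (in agreement)
5. push 8: top = 8 (in agreement)
6. -2 + 8 = 6 (same as recorded)
7. 35 * 6 = 210 (in agreement)
8. push -2: top = -2 (confirmed correct)
9. 210 + -2 = 208 (in agreement)
10. push 1: top = 1 (confirmed correct)
11. 208 + 1 = 209 (consistent with the log)
12. push -2: top = -2 (matches)
All entries verified; no error found.

no error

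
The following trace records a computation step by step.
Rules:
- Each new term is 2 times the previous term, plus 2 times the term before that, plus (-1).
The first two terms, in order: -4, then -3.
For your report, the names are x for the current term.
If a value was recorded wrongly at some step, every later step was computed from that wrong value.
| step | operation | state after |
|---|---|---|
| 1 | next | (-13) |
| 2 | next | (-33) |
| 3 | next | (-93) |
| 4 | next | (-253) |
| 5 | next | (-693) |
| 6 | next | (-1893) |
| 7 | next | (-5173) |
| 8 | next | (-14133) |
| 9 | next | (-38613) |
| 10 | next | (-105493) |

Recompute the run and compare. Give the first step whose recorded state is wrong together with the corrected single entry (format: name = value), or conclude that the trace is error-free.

Step 1: x = 2*(-3) + (2)*(-4) + (-1) = -15 — the trace has a different value.
First deviation found at step 1; the corrected entry is x = -15.

step 1, x = -15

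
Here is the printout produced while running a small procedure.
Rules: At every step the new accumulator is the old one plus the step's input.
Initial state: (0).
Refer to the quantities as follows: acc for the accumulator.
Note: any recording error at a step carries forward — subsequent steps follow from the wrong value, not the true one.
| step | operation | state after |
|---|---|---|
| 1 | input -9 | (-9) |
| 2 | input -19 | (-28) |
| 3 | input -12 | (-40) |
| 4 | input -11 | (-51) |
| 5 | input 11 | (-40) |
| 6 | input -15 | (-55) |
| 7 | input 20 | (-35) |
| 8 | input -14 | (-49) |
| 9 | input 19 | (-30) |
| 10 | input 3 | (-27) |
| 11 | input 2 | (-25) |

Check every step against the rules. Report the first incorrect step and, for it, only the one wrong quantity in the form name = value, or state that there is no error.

Step 1: acc = 0 + -9 = -9 — matches.
Step 2: acc = -9 + -19 = -28 — confirmed correct.
Step 3: acc = -28 + -12 = -40 — agrees with the printout.
Step 4: acc = -40 + -11 = -51 — consistent with the printout.
Step 5: acc = -51 + 11 = -40 — checks out.
Step 6: acc = -40 + -15 = -55 — verified.
Step 7: acc = -55 + 20 = -35 — agrees with the printout.
Step 8: acc = -35 + -14 = -49 — confirmed correct.
Step 9: acc = -49 + 19 = -30 — consistent with the printout.
Step 10: acc = -30 + 3 = -27 — in agreement.
Step 11: acc = -27 + 2 = -25 — exactly as logged.
All steps check out; nothing to correct.

no error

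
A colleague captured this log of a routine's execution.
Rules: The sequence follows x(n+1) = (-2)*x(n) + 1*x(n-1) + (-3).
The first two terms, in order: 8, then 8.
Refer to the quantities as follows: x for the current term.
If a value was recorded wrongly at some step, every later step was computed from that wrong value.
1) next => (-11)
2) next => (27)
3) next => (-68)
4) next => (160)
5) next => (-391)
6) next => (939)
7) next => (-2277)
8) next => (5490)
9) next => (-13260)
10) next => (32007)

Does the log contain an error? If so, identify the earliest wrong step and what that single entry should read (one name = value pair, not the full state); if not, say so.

step 7, x = -2272

Step 1: x = -2*(8) + (1)*(8) + (-3) = -11 — same as recorded.
Step 2: x = -2*(-11) + (1)*(8) + (-3) = 27 — same as recorded.
Step 3: x = -2*(27) + (1)*(-11) + (-3) = -68 — matches.
Step 4: x = -2*(-68) + (1)*(27) + (-3) = 160 — confirmed correct.
Step 5: x = -2*(160) + (1)*(-68) + (-3) = -391 — matches.
Step 6: x = -2*(-391) + (1)*(160) + (-3) = 939 — exactly as logged.
Step 7: x = -2*(939) + (1)*(-391) + (-3) = -2272 — first mismatch against the log.
The audit stops at step 7: the recorded entry is wrong and should be x = -2272.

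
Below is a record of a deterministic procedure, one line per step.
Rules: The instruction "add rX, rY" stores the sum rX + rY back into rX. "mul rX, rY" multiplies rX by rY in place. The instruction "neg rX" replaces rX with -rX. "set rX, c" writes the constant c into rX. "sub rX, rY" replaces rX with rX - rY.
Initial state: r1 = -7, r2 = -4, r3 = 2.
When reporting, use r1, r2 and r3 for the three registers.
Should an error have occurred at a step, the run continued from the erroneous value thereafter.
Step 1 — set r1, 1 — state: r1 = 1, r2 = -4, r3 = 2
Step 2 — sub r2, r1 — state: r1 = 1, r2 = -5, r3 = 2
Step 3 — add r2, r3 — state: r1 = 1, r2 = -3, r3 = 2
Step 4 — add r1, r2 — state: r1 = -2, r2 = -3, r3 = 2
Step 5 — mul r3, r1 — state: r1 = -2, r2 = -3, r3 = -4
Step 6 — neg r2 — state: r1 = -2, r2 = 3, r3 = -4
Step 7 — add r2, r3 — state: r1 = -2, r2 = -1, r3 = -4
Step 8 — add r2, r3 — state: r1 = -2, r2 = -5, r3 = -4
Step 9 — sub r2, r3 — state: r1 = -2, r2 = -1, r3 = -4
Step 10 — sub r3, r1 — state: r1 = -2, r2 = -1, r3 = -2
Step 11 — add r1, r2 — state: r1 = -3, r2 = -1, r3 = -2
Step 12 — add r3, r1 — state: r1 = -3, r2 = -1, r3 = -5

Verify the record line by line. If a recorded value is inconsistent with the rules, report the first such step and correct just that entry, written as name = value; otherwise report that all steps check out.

no error

1. r1 = 1 (exactly as logged)
2. r2 = -4 - 1 = -5 (matches)
3. r2 = -5 + 2 = -3 (consistent with the record)
4. r1 = 1 + -3 = -2 (verified)
5. r3 = 2 * -2 = -4 (same as recorded)
6. r2 = -(-3) = 3 (checks out)
7. r2 = 3 + -4 = -1 (agrees with the record)
8. r2 = -1 + -4 = -5 (agrees with the record)
9. r2 = -5 - -4 = -1 (checks out)
10. r3 = -4 - -2 = -2 (checks out)
11. r1 = -2 + -1 = -3 (in agreement)
12. r3 = -2 + -3 = -5 (verified)
The recomputation confirms every line.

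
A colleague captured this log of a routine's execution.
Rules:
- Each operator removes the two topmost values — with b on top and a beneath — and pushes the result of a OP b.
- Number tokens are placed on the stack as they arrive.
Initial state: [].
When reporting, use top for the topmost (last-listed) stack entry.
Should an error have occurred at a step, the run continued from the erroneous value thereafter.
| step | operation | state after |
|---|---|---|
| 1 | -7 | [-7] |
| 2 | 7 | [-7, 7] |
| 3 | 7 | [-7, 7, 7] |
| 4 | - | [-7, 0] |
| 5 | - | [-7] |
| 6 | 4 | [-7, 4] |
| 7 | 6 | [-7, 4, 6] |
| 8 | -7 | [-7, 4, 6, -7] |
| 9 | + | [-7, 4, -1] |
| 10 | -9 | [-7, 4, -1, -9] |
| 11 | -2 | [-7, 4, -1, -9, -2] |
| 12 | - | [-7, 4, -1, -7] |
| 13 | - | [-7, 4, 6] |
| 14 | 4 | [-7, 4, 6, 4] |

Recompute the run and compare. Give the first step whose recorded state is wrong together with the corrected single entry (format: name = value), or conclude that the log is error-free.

1. push -7: top = -7 (exactly as logged)
2. push 7: top = 7 (verified)
3. push 7: top = 7 (exactly as logged)
4. 7 - 7 = 0 (no discrepancy)
5. -7 - 0 = -7 (consistent with the log)
6. push 4: top = 4 (checks out)
7. push 6: top = 6 (agrees with the log)
8. push -7: top = -7 (checks out)
9. 6 + -7 = -1 (in agreement)
10. push -9: top = -9 (checks out)
11. push -2: top = -2 (agrees with the log)
12. -9 - -2 = -7 (confirmed correct)
13. -1 - -7 = 6 (checks out)
14. push 4: top = 4 (matches)
No step deviates from the rules.

no error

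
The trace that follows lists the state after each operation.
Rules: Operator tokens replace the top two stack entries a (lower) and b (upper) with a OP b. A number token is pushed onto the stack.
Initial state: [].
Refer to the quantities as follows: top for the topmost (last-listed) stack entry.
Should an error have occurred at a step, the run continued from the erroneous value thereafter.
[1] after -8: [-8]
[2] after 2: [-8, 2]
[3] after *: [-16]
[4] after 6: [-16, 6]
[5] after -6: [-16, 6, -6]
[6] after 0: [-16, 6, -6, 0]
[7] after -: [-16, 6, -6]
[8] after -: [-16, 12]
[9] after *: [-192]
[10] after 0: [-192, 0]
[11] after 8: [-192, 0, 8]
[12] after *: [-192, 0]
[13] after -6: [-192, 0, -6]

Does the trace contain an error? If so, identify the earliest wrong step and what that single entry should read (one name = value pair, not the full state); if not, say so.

no error

Recomputing the run from the initial state:
step 1: [-8]
step 2: [-8, 2]
step 3: [-16]
step 4: [-16, 6]
step 5: [-16, 6, -6]
step 6: [-16, 6, -6, 0]
step 7: [-16, 6, -6]
step 8: [-16, 12]
step 9: [-192]
step 10: [-192, 0]
step 11: [-192, 0, 8]
step 12: [-192, 0]
step 13: [-192, 0, -6]
This matches the trace at every step.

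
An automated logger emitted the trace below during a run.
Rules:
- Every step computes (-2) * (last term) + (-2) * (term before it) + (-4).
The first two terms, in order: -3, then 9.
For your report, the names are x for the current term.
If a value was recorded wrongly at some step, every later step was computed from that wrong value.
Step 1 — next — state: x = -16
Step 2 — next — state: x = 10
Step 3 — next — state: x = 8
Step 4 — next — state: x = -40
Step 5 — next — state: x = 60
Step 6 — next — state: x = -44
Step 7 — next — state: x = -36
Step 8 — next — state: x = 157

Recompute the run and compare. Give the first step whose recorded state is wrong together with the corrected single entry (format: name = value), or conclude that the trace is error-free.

step 1: x = -2*(9) + (-2)*(-3) + (-4) = -16 -> agrees with the trace
step 2: x = -2*(-16) + (-2)*(9) + (-4) = 10 -> consistent with the trace
step 3: x = -2*(10) + (-2)*(-16) + (-4) = 8 -> same as recorded
step 4: x = -2*(8) + (-2)*(10) + (-4) = -40 -> confirmed correct
step 5: x = -2*(-40) + (-2)*(8) + (-4) = 60 -> checks out
step 6: x = -2*(60) + (-2)*(-40) + (-4) = -44 -> matches
step 7: x = -2*(-44) + (-2)*(60) + (-4) = -36 -> matches
step 8: x = -2*(-36) + (-2)*(-44) + (-4) = 156 -> not what was recorded
The audit stops at step 8: the recorded entry is wrong and should be x = 156.

step 8, x = 156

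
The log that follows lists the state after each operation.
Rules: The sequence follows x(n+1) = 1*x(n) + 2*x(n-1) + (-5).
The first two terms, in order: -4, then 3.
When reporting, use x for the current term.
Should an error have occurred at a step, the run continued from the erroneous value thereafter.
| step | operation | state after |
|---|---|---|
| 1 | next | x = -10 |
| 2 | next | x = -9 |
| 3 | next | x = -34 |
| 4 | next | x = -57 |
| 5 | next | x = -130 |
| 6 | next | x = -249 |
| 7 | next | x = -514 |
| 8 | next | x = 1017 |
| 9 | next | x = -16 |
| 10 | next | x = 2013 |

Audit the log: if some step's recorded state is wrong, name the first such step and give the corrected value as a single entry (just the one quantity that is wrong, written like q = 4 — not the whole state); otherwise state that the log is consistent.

step 8, x = -1017

Recomputing the run from the initial state:
step 1: x = -10
step 2: x = -9
step 3: x = -34
step 4: x = -57
step 5: x = -130
step 6: x = -249
step 7: x = -514
step 8: x = -1017
step 9: x = -2050
step 10: x = -4089
The first disagreement with the log is at step 8, where the value should be x = -1017.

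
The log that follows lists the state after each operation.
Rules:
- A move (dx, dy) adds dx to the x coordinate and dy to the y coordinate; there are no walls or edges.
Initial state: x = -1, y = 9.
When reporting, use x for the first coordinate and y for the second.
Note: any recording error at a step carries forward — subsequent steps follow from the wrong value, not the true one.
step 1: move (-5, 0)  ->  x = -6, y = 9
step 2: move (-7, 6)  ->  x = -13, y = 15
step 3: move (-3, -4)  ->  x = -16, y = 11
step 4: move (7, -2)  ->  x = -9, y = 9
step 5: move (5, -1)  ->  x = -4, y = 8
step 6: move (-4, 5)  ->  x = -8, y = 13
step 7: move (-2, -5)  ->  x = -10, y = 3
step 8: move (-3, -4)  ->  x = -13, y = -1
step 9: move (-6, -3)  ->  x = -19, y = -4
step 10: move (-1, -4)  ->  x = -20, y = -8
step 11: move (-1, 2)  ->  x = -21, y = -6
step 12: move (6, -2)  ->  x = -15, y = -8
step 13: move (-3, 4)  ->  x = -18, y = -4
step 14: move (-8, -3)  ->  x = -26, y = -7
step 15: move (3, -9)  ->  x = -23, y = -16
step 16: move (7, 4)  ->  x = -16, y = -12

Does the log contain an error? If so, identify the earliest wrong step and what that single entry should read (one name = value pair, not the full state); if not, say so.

step 7, y = 8

Step 1: x = -1 + (-5) = -6, y = 9 + (0) = 9 — verified.
Step 2: x = -6 + (-7) = -13, y = 9 + (6) = 15 — in agreement.
Step 3: x = -13 + (-3) = -16, y = 15 + (-4) = 11 — same as recorded.
Step 4: x = -16 + (7) = -9, y = 11 + (-2) = 9 — agrees with the log.
Step 5: x = -9 + (5) = -4, y = 9 + (-1) = 8 — verified.
Step 6: x = -4 + (-4) = -8, y = 8 + (5) = 13 — same as recorded.
Step 7: x = -8 + (-2) = -10, y = 13 + (-5) = 8 — the recorded entry deviates here.
The audit stops at step 7: the recorded entry is wrong and should be y = 8.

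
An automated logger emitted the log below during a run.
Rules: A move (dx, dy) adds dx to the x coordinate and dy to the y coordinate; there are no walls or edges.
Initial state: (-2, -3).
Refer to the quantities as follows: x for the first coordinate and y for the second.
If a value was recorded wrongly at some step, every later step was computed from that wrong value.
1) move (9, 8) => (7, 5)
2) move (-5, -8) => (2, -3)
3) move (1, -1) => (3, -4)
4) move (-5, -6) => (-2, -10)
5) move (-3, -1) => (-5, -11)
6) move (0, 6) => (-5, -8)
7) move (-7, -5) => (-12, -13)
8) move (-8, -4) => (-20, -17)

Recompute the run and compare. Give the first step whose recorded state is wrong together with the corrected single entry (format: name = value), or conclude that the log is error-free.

Recomputing the run from the initial state:
step 1: x = 7, y = 5
step 2: x = 2, y = -3
step 3: x = 3, y = -4
step 4: x = -2, y = -10
step 5: x = -5, y = -11
step 6: x = -5, y = -5
step 7: x = -12, y = -10
step 8: x = -20, y = -14
The first disagreement with the log is at step 6, where the value should be y = -5.

step 6, y = -5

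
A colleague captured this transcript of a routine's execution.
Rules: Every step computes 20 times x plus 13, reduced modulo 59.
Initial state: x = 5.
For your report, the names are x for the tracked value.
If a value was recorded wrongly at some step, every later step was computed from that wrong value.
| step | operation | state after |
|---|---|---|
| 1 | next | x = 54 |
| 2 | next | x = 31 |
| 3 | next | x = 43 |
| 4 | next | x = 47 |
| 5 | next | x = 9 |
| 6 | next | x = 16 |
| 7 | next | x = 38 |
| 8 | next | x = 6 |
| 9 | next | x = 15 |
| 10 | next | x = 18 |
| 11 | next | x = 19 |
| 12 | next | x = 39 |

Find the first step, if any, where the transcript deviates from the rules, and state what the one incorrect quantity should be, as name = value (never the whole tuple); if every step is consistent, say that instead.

no error

Recomputing the run from the initial state:
step 1: x = 54
step 2: x = 31
step 3: x = 43
step 4: x = 47
step 5: x = 9
step 6: x = 16
step 7: x = 38
step 8: x = 6
step 9: x = 15
step 10: x = 18
step 11: x = 19
step 12: x = 39
This matches the transcript at every step.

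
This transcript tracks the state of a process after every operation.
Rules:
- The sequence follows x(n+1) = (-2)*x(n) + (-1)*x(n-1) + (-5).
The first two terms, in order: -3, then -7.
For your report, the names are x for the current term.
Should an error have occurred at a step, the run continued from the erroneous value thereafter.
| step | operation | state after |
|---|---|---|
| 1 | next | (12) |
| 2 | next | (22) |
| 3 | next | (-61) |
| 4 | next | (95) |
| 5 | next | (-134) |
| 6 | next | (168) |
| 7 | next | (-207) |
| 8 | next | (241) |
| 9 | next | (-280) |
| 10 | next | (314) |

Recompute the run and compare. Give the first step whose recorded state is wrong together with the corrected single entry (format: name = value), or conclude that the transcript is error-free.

step 2, x = -22

Step 1: x = -2*(-7) + (-1)*(-3) + (-5) = 12 — exactly as logged.
Step 2: x = -2*(12) + (-1)*(-7) + (-5) = -22 — the transcript has a different value.
The earliest wrong entry is at step 2: it should read x = -22.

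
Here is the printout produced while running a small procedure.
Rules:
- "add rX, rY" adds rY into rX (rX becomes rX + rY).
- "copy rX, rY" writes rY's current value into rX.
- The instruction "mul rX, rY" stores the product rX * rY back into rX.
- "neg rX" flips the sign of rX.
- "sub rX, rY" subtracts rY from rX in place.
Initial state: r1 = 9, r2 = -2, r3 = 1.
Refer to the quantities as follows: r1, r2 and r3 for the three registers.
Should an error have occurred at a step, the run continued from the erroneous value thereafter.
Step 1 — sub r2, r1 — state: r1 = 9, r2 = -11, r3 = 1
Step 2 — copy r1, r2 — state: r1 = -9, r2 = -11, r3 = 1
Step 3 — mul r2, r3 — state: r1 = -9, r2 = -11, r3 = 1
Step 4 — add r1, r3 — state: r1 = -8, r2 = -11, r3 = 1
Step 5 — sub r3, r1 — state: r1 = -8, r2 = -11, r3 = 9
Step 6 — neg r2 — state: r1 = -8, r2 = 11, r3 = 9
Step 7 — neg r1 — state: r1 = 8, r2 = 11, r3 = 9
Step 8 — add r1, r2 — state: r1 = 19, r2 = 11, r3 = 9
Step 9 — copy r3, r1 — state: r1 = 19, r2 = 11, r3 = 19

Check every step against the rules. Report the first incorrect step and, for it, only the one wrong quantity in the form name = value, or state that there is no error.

step 2, r1 = -11

Recomputing the run from the initial state:
step 1: r1 = 9, r2 = -11, r3 = 1
step 2: r1 = -11, r2 = -11, r3 = 1
step 3: r1 = -11, r2 = -11, r3 = 1
step 4: r1 = -10, r2 = -11, r3 = 1
step 5: r1 = -10, r2 = -11, r3 = 11
step 6: r1 = -10, r2 = 11, r3 = 11
step 7: r1 = 10, r2 = 11, r3 = 11
step 8: r1 = 21, r2 = 11, r3 = 11
step 9: r1 = 21, r2 = 11, r3 = 21
The first disagreement with the printout is at step 2, where the value should be r1 = -11.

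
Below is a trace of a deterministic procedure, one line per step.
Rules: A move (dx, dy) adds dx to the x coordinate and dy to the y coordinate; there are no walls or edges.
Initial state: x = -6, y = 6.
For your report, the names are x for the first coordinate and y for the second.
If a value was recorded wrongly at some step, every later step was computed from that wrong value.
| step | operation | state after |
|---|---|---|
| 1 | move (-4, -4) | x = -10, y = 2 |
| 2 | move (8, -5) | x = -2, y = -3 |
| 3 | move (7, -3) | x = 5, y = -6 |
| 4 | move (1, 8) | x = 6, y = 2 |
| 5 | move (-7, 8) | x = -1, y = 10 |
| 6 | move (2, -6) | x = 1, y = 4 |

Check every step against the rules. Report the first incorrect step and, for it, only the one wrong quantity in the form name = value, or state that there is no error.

1. x = -6 + (-4) = -10, y = 6 + (-4) = 2 (no discrepancy)
2. x = -10 + (8) = -2, y = 2 + (-5) = -3 (same as recorded)
3. x = -2 + (7) = 5, y = -3 + (-3) = -6 (consistent with the trace)
4. x = 5 + (1) = 6, y = -6 + (8) = 2 (in agreement)
5. x = 6 + (-7) = -1, y = 2 + (8) = 10 (agrees with the trace)
6. x = -1 + (2) = 1, y = 10 + (-6) = 4 (exactly as logged)
Each recorded entry agrees with the recomputation.

no error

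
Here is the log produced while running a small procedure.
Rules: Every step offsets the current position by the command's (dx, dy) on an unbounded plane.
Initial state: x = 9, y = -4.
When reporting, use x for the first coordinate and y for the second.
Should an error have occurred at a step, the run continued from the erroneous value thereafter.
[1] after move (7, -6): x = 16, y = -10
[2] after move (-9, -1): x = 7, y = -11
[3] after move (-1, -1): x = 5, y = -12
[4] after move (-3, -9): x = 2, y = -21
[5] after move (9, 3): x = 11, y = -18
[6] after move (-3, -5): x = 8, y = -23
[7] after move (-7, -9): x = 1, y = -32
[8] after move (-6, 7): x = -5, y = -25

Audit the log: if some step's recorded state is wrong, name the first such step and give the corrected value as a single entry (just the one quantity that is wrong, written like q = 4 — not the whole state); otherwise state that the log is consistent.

step 3, x = 6

Recomputing the run from the initial state:
step 1: x = 16, y = -10
step 2: x = 7, y = -11
step 3: x = 6, y = -12
step 4: x = 3, y = -21
step 5: x = 12, y = -18
step 6: x = 9, y = -23
step 7: x = 2, y = -32
step 8: x = -4, y = -25
The first disagreement with the log is at step 3, where the value should be x = 6.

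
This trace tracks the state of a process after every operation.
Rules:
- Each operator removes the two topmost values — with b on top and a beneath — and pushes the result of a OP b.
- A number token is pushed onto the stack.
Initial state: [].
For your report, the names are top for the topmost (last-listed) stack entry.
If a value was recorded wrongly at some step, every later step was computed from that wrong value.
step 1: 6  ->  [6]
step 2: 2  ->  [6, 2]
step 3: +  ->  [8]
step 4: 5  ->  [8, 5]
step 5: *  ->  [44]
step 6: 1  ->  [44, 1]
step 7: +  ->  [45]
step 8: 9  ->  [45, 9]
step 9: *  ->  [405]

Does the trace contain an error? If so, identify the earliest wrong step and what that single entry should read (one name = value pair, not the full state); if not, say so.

step 5, top = 40

Recomputing the run from the initial state:
step 1: [6]
step 2: [6, 2]
step 3: [8]
step 4: [8, 5]
step 5: [40]
step 6: [40, 1]
step 7: [41]
step 8: [41, 9]
step 9: [369]
The first disagreement with the trace is at step 5, where the value should be top = 40.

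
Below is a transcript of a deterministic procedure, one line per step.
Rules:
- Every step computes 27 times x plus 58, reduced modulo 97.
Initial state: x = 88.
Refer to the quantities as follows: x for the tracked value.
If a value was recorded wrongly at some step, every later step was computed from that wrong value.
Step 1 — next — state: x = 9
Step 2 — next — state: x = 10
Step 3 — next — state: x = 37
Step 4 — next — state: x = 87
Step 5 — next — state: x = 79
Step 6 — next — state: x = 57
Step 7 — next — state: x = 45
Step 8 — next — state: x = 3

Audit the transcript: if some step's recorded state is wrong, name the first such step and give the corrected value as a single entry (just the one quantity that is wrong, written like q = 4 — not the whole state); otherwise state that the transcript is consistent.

step 8, x = 12

Recomputing the run from the initial state:
step 1: x = 9
step 2: x = 10
step 3: x = 37
step 4: x = 87
step 5: x = 79
step 6: x = 57
step 7: x = 45
step 8: x = 12
The first disagreement with the transcript is at step 8, where the value should be x = 12.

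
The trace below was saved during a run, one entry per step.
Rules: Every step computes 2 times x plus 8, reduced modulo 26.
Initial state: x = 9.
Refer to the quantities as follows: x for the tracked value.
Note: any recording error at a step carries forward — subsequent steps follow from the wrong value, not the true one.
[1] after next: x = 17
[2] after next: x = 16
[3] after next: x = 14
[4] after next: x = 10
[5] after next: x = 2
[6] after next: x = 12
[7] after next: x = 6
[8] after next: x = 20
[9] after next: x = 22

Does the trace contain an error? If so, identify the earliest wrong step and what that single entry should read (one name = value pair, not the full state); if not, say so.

step 1: x = (2*9 + 8) mod 26 = 0 -> this is not what the trace shows
Step 1 is the first one off; corrected, x = 0.

step 1, x = 0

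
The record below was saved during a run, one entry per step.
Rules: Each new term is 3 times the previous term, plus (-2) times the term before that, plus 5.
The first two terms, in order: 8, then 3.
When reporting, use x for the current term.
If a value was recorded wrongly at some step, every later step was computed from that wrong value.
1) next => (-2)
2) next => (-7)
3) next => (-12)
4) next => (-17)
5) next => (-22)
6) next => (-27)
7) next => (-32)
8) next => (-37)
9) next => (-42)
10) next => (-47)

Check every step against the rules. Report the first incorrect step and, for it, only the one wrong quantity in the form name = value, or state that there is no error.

Recomputing the run from the initial state:
step 1: x = -2
step 2: x = -7
step 3: x = -12
step 4: x = -17
step 5: x = -22
step 6: x = -27
step 7: x = -32
step 8: x = -37
step 9: x = -42
step 10: x = -47
This matches the record at every step.

no error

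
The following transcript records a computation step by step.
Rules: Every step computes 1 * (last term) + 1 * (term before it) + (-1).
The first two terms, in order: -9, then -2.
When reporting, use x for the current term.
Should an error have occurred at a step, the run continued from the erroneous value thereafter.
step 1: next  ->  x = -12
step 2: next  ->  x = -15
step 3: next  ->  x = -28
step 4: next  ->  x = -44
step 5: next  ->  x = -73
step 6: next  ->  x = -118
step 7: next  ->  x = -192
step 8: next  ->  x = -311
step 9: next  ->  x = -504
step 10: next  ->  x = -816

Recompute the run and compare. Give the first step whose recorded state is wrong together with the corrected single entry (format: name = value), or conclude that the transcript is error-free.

no error

Step 1: x = 1*(-2) + (1)*(-9) + (-1) = -12 — checks out.
Step 2: x = 1*(-12) + (1)*(-2) + (-1) = -15 — matches.
Step 3: x = 1*(-15) + (1)*(-12) + (-1) = -28 — no discrepancy.
Step 4: x = 1*(-28) + (1)*(-15) + (-1) = -44 — exactly as logged.
Step 5: x = 1*(-44) + (1)*(-28) + (-1) = -73 — in agreement.
Step 6: x = 1*(-73) + (1)*(-44) + (-1) = -118 — in agreement.
Step 7: x = 1*(-118) + (1)*(-73) + (-1) = -192 — exactly as logged.
Step 8: x = 1*(-192) + (1)*(-118) + (-1) = -311 — consistent with the transcript.
Step 9: x = 1*(-311) + (1)*(-192) + (-1) = -504 — consistent with the transcript.
Step 10: x = 1*(-504) + (1)*(-311) + (-1) = -816 — no discrepancy.
Every step is consistent.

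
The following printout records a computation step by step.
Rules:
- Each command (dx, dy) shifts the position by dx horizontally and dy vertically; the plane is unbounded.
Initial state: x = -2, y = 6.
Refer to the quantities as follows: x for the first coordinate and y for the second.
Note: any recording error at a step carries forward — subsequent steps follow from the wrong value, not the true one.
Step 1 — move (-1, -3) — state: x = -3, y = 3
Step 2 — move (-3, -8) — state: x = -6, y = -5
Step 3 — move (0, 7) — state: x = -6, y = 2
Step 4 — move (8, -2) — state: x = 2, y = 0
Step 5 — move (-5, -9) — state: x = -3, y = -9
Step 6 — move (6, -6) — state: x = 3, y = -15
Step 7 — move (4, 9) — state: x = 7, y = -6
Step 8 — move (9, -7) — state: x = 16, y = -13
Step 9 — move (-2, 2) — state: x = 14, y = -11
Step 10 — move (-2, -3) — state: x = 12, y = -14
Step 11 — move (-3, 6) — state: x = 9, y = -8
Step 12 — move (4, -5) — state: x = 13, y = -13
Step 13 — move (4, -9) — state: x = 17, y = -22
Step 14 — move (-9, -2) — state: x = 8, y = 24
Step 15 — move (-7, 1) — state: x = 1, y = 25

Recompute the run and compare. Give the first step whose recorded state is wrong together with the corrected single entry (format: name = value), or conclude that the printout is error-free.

Step 1: x = -2 + (-1) = -3, y = 6 + (-3) = 3 — agrees with the printout.
Step 2: x = -3 + (-3) = -6, y = 3 + (-8) = -5 — confirmed correct.
Step 3: x = -6 + (0) = -6, y = -5 + (7) = 2 — agrees with the printout.
Step 4: x = -6 + (8) = 2, y = 2 + (-2) = 0 — matches.
Step 5: x = 2 + (-5) = -3, y = 0 + (-9) = -9 — matches.
Step 6: x = -3 + (6) = 3, y = -9 + (-6) = -15 — agrees with the printout.
Step 7: x = 3 + (4) = 7, y = -15 + (9) = -6 — no discrepancy.
Step 8: x = 7 + (9) = 16, y = -6 + (-7) = -13 — matches.
Step 9: x = 16 + (-2) = 14, y = -13 + (2) = -11 — same as recorded.
Step 10: x = 14 + (-2) = 12, y = -11 + (-3) = -14 — verified.
Step 11: x = 12 + (-3) = 9, y = -14 + (6) = -8 — matches.
Step 12: x = 9 + (4) = 13, y = -8 + (-5) = -13 — in agreement.
Step 13: x = 13 + (4) = 17, y = -13 + (-9) = -22 — confirmed correct.
Step 14: x = 17 + (-9) = 8, y = -22 + (-2) = -24 — the printout has a different value.
First deviation found at step 14; the corrected entry is y = -24.

step 14, y = -24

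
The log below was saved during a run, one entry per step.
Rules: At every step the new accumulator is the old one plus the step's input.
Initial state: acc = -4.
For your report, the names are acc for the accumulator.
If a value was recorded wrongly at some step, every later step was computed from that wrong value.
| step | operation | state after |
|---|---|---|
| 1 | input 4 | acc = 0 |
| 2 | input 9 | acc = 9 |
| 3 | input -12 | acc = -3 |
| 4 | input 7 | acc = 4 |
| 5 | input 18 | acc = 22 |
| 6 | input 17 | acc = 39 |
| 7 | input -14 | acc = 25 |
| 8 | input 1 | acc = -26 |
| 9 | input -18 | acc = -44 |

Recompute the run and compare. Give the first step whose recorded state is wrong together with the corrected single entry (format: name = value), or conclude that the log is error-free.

Recomputing the run from the initial state:
step 1: acc = 0
step 2: acc = 9
step 3: acc = -3
step 4: acc = 4
step 5: acc = 22
step 6: acc = 39
step 7: acc = 25
step 8: acc = 26
step 9: acc = 8
The first disagreement with the log is at step 8, where the value should be acc = 26.

step 8, acc = 26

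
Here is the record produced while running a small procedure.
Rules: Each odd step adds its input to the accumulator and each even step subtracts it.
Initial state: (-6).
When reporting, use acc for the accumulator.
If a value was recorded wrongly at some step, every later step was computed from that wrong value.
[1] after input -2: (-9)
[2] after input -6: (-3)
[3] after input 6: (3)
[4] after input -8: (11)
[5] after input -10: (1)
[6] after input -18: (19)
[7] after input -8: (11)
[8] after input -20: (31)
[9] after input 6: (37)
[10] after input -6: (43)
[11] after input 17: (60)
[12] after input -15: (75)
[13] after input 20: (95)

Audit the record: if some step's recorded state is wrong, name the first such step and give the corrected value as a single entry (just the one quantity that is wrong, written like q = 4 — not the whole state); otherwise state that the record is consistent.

Step 1: acc = -6 + -2 = -8 — the record has a different value.
The audit stops at step 1: the recorded entry is wrong and should be acc = -8.

step 1, acc = -8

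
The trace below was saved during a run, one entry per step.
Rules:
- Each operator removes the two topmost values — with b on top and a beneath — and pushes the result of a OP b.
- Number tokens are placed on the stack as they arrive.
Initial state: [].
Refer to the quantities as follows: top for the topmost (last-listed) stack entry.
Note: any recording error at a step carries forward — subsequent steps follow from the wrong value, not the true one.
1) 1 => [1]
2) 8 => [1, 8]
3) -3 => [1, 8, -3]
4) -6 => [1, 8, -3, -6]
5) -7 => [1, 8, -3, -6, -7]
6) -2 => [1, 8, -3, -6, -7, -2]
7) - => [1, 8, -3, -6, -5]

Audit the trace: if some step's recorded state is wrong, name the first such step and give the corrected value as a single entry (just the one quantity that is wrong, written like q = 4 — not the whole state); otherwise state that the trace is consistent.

Recomputing the run from the initial state:
step 1: [1]
step 2: [1, 8]
step 3: [1, 8, -3]
step 4: [1, 8, -3, -6]
step 5: [1, 8, -3, -6, -7]
step 6: [1, 8, -3, -6, -7, -2]
step 7: [1, 8, -3, -6, -5]
This matches the trace at every step.

no error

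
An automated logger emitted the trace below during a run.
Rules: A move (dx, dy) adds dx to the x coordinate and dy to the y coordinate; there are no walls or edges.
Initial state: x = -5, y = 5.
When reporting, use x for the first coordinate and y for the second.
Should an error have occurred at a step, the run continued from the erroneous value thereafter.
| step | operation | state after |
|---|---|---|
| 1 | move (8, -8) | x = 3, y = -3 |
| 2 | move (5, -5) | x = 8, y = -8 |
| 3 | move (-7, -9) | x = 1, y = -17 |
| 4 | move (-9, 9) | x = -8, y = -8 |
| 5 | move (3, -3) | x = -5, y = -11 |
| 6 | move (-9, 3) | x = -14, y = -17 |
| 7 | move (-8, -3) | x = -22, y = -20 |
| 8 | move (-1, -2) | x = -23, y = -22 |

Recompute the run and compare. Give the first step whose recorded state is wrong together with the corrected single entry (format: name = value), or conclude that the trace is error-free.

1. x = -5 + (8) = 3, y = 5 + (-8) = -3 (in agreement)
2. x = 3 + (5) = 8, y = -3 + (-5) = -8 (same as recorded)
3. x = 8 + (-7) = 1, y = -8 + (-9) = -17 (matches)
4. x = 1 + (-9) = -8, y = -17 + (9) = -8 (agrees with the trace)
5. x = -8 + (3) = -5, y = -8 + (-3) = -11 (confirmed correct)
6. x = -5 + (-9) = -14, y = -11 + (3) = -8 (a discrepancy with the trace)
Conclusion: step 6 carries the first error; the entry should be y = -8.

step 6, y = -8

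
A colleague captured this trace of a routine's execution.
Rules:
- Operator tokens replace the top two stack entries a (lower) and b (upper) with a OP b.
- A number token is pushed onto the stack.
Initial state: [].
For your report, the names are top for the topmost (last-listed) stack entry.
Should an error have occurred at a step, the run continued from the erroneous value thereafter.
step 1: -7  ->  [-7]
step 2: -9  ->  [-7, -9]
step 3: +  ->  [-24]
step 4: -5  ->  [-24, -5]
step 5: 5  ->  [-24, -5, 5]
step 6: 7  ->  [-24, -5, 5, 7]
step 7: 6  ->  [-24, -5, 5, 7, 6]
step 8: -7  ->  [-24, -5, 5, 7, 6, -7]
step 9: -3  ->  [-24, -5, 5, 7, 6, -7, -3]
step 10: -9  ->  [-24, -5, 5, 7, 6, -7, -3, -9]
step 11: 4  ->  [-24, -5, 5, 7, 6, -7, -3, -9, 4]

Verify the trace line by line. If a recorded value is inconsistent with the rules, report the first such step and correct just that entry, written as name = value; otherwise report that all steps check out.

Recomputing the run from the initial state:
step 1: [-7]
step 2: [-7, -9]
step 3: [-16]
step 4: [-16, -5]
step 5: [-16, -5, 5]
step 6: [-16, -5, 5, 7]
step 7: [-16, -5, 5, 7, 6]
step 8: [-16, -5, 5, 7, 6, -7]
step 9: [-16, -5, 5, 7, 6, -7, -3]
step 10: [-16, -5, 5, 7, 6, -7, -3, -9]
step 11: [-16, -5, 5, 7, 6, -7, -3, -9, 4]
The first disagreement with the trace is at step 3, where the value should be top = -16.

step 3, top = -16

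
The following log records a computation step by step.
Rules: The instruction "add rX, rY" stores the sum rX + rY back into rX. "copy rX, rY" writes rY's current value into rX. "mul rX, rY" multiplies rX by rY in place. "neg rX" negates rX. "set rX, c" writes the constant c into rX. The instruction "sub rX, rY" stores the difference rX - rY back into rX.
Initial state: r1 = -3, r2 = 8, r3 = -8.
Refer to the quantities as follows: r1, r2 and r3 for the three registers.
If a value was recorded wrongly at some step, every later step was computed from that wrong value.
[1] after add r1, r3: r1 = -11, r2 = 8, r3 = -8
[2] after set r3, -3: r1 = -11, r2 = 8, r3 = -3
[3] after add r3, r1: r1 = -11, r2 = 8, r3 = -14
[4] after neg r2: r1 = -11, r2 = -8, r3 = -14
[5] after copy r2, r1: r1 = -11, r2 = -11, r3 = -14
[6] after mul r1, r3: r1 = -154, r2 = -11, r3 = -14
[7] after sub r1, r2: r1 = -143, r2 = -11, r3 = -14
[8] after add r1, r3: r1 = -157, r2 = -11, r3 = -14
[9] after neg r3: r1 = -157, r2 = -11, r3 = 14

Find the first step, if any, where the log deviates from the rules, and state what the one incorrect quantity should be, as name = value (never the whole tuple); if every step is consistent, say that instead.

step 1: r1 = -3 + -8 = -11 -> in agreement
step 2: r3 = -3 -> matches
step 3: r3 = -3 + -11 = -14 -> no discrepancy
step 4: r2 = -(8) = -8 -> confirmed correct
step 5: r2 = -11 -> in agreement
step 6: r1 = -11 * -14 = 154 -> the entry is off here
Step 6 is the first one off; corrected, r1 = 154.

step 6, r1 = 154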